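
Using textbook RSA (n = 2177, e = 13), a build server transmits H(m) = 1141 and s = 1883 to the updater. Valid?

no

s^13 mod 2177 = 1036
s^13 mod 2177 = 1036, but H(m) = 1141.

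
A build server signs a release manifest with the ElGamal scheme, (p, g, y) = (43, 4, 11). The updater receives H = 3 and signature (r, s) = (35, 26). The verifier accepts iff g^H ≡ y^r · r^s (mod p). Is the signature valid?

invalid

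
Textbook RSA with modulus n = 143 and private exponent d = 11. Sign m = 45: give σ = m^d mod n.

m^2 ≡ 45^2 = 2025 ≡ 23
m^4 ≡ 23^2 = 529 ≡ 100
m^8 ≡ 100^2 = 10000 ≡ 133
11 = 8 + 2 + 1, so m^11 ≡ 133·23·45 ≡ 89 (mod 143)

89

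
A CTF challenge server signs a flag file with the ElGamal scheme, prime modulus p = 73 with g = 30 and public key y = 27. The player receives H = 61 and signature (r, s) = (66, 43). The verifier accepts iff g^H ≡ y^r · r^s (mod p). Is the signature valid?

valid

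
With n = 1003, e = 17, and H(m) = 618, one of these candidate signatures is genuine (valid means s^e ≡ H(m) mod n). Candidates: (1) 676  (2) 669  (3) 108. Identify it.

2

Candidate 1: Squares mod 1003: 676^1≡676, 676^2≡611, 676^4≡205, 676^8≡902, 676^16≡171; 17 = 16 + 1, so 676^17 ≡ 171·676 ≡ 251 (mod 1003)
Candidate 2: Squares mod 1003: 669^1≡669, 669^2≡223, 669^4≡582, 669^8≡713, 669^16≡851; 17 = 16 + 1, so 669^17 ≡ 851·669 ≡ 618 (mod 1003)
  → matches H(m) = 618
Candidate 3: Squares mod 1003: 108^1≡108, 108^2≡631, 108^4≡973, 108^8≡900, 108^16≡579; 17 = 16 + 1, so 108^17 ≡ 579·108 ≡ 346 (mod 1003)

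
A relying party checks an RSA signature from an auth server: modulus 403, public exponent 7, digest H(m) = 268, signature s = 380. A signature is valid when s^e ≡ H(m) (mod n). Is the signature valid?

invalid

Squares mod 403: s^1≡380, s^2≡126, s^4≡159
7 = 4 + 2 + 1, so s^7 ≡ 159·126·380 ≡ 250 (mod 403)
The recovered value 250 does not match the digest 268.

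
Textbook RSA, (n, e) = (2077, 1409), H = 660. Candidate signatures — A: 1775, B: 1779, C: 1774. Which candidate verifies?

C

Candidate A: Squares mod 2077: 1775^1≡1775, 1775^2≡1893, 1775^4≡624, 1775^8≡977, 1775^16≡1186, 1775^32≡467, 1775^64≡4, 1775^128≡16, 1775^256≡256, 1775^512≡1149, 1775^1024≡1306; 1409 = 1024 + 256 + 128 + 1, so 1775^1409 ≡ 1306·256·16·1775 ≡ 1895 (mod 2077)
Candidate B: Squares mod 2077: 1779^1≡1779, 1779^2≡1570, 1779^4≡1578, 1779^8≡1838, 1779^16≡1042, 1779^32≡1570, 1779^64≡1578, 1779^128≡1838, 1779^256≡1042, 1779^512≡1570, 1779^1024≡1578; 1409 = 1024 + 256 + 128 + 1, so 1779^1409 ≡ 1578·1042·1838·1779 ≡ 230 (mod 2077)
Candidate C: Squares mod 2077: 1774^1≡1774, 1774^2≡421, 1774^4≡696, 1774^8≡475, 1774^16≡1309, 1774^32≡2033, 1774^64≡1936, 1774^128≡1188, 1774^256≡1061, 1774^512≡2064, 1774^1024≡169; 1409 = 1024 + 256 + 128 + 1, so 1774^1409 ≡ 169·1061·1188·1774 ≡ 660 (mod 2077)
  → matches H = 660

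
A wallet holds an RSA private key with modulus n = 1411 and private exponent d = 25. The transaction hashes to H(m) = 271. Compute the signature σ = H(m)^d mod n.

Squares mod 1411: (H(m))^1≡271, (H(m))^2≡69, (H(m))^4≡528, (H(m))^8≡817, (H(m))^16≡86
25 = 16 + 8 + 1, so (H(m))^25 ≡ 86·817·271 ≡ 968 (mod 1411)

968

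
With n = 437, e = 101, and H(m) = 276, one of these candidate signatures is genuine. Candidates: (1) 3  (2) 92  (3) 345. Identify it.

3

Candidate 1: Squares mod 437: 3^1≡3, 3^2≡9, 3^4≡81, 3^8≡6, 3^16≡36, 3^32≡422, 3^64≡225; 101 = 64 + 32 + 4 + 1, so 3^101 ≡ 225·422·81·3 ≡ 124 (mod 437)
Candidate 2: Squares mod 437: 92^1≡92, 92^2≡161, 92^4≡138, 92^8≡253, 92^16≡207, 92^32≡23, 92^64≡92; 101 = 64 + 32 + 4 + 1, so 92^101 ≡ 92·23·138·92 ≡ 161 (mod 437)
Candidate 3: Squares mod 437: 345^1≡345, 345^2≡161, 345^4≡138, 345^8≡253, 345^16≡207, 345^32≡23, 345^64≡92; 101 = 64 + 32 + 4 + 1, so 345^101 ≡ 92·23·138·345 ≡ 276 (mod 437)
  → matches H(m) = 276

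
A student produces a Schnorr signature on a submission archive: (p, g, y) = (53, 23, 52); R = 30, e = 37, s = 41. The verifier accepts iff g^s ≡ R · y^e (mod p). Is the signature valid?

valid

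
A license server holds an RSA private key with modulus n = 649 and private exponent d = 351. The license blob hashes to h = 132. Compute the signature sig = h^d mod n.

h^2 ≡ 132^2 = 17424 ≡ 550
h^4 ≡ 550^2 = 302500 ≡ 66
h^8 ≡ 66^2 = 4356 ≡ 462
h^16 ≡ 462^2 = 213444 ≡ 572
h^32 ≡ 572^2 = 327184 ≡ 88
h^64 ≡ 88^2 = 7744 ≡ 605
h^128 ≡ 605^2 = 366025 ≡ 638
h^256 ≡ 638^2 = 407044 ≡ 121
351 = 256 + 64 + 16 + 8 + 4 + 2 + 1, so h^351 ≡ 121·605·572·462·66·550·132 ≡ 561 (mod 649)

561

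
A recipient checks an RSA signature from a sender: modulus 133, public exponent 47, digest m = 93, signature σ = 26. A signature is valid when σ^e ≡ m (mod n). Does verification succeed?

Squares mod 133: σ^1≡26, σ^2≡11, σ^4≡121, σ^8≡11, σ^16≡121, σ^32≡11
47 = 32 + 8 + 4 + 2 + 1, so σ^47 ≡ 11·11·121·11·26 ≡ 87 (mod 133)
The recovered value 87 does not match the digest 93.

fails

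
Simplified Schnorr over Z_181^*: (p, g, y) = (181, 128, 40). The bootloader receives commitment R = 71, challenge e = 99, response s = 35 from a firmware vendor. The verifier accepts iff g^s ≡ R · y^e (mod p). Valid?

g^s mod p:
128^2 = 16384 ≡ 94
128^4 ≡ 94^2 = 8836 ≡ 148
128^8 ≡ 148^2 = 21904 ≡ 3
128^16 ≡ 3^2 = 9
128^32 ≡ 9^2 = 81
35 = 32 + 2 + 1, so 128^35 ≡ 81·94·128 ≡ 88 (mod 181)
R · y^e mod p:
40^2 = 1600 ≡ 152
40^4 ≡ 152^2 = 23104 ≡ 117
40^8 ≡ 117^2 = 13689 ≡ 114
40^16 ≡ 114^2 = 12996 ≡ 145
40^32 ≡ 145^2 = 21025 ≡ 29
40^64 ≡ 29^2 = 841 ≡ 117
99 = 64 + 32 + 2 + 1, so 40^99 ≡ 117·29·152·40 ≡ 146 (mod 181)
71·146 = 10366 ≡ 49 (mod 181)
88 ≠ 49; the check fails.

no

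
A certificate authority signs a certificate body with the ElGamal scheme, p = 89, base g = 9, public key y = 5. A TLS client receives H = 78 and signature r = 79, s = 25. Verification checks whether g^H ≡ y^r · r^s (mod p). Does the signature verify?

verifies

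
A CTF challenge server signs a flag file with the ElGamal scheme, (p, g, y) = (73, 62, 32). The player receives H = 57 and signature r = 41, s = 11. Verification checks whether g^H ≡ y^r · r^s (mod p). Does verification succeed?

Left side g^H mod p:
62^57 mod 73 = 52
Right side y^r · r^s mod p:
32^41 mod 73 = 55
41^11 mod 73 = 71
55·71 = 3905 ≡ 36 (mod 73)
52 ≠ 36, so verification fails.

fails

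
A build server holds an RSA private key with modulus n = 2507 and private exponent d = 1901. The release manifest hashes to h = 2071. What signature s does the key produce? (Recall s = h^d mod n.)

2071

Squares mod 2507: h^1≡2071, h^2≡2071, h^4≡2071, h^8≡2071, h^16≡2071, h^32≡2071, h^64≡2071, h^128≡2071, h^256≡2071, h^512≡2071, h^1024≡2071
1901 = 1024 + 512 + 256 + 64 + 32 + 8 + 4 + 1, so h^1901 ≡ 2071·2071·2071·2071·2071·2071·2071·2071 ≡ 2071 (mod 2507)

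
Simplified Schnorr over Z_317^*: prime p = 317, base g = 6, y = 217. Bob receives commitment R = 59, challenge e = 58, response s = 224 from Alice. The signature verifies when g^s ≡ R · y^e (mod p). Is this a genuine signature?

genuine

g^s mod p:
6^2 = 36
6^4 ≡ 36^2 = 1296 ≡ 28
6^8 ≡ 28^2 = 784 ≡ 150
6^16 ≡ 150^2 = 22500 ≡ 310
6^32 ≡ 310^2 = 96100 ≡ 49
6^64 ≡ 49^2 = 2401 ≡ 182
6^128 ≡ 182^2 = 33124 ≡ 156
224 = 128 + 64 + 32, so 6^224 ≡ 156·182·49 ≡ 212 (mod 317)
R · y^e mod p:
217^2 = 47089 ≡ 173
217^4 ≡ 173^2 = 29929 ≡ 131
217^8 ≡ 131^2 = 17161 ≡ 43
217^16 ≡ 43^2 = 1849 ≡ 264
217^32 ≡ 264^2 = 69696 ≡ 273
58 = 32 + 16 + 8 + 2, so 217^58 ≡ 273·264·43·173 ≡ 240 (mod 317)
59·240 = 14160 ≡ 212 (mod 317)
212 ≡ 212 (mod 317); signature holds.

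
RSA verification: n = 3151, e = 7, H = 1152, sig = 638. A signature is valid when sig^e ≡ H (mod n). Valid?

Squares mod 3151: sig^1≡638, sig^2≡565, sig^4≡974
7 = 4 + 2 + 1, so sig^7 ≡ 974·565·638 ≡ 756 (mod 3151)
sig^7 mod 3151 = 756, but H = 1152.

no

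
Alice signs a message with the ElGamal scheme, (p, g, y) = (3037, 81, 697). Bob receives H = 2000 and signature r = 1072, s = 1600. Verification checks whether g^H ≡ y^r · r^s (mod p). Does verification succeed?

fails

Left side g^H mod p:
Squares mod 3037: 81^1≡81, 81^2≡487, 81^4≡283, 81^8≡1127, 81^16≡663, 81^32≡2241, 81^64≡1920, 81^128≡2519, 81^256≡1068, 81^512≡1749, 81^1024≡742
2000 = 1024 + 512 + 256 + 128 + 64 + 16, so 81^2000 ≡ 742·1749·1068·2519·1920·663 ≡ 437 (mod 3037)
Right side y^r · r^s mod p:
Squares mod 3037: 697^1≡697, 697^2≡2926, 697^4≡173, 697^8≡2596, 697^16≡113, 697^32≡621, 697^64≡2979, 697^128≡327, 697^256≡634, 697^512≡1072, 697^1024≡1198
1072 = 1024 + 32 + 16, so 697^1072 ≡ 1198·621·113 ≡ 57 (mod 3037)
Squares mod 3037: 1072^1≡1072, 1072^2≡1198, 1072^4≡1740, 1072^8≡2748, 1072^16≡1522, 1072^32≡2290, 1072^64≡2238, 1072^128≡631, 1072^256≡314, 1072^512≡1412, 1072^1024≡1472
1600 = 1024 + 512 + 64, so 1072^1600 ≡ 1472·1412·2238 ≡ 2641 (mod 3037)
57·2641 = 150537 ≡ 1724 (mod 3037)
437 ≠ 1724, so verification fails.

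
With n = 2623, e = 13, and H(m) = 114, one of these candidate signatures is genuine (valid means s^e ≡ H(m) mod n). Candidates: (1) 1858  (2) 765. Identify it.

Candidate 1: Squares mod 2623: 1858^1≡1858, 1858^2≡296, 1858^4≡1057, 1858^8≡2474; 13 = 8 + 4 + 1, so 1858^13 ≡ 2474·1057·1858 ≡ 2509 (mod 2623)
Candidate 2: Squares mod 2623: 765^1≡765, 765^2≡296, 765^4≡1057, 765^8≡2474; 13 = 8 + 4 + 1, so 765^13 ≡ 2474·1057·765 ≡ 114 (mod 2623)
  → matches H(m) = 114

2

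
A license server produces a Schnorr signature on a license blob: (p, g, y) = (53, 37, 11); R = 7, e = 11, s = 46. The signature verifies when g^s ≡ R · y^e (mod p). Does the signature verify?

g^s mod p:
37^2 = 1369 ≡ 44
37^4 ≡ 44^2 = 1936 ≡ 28
37^8 ≡ 28^2 = 784 ≡ 42
37^16 ≡ 42^2 = 1764 ≡ 15
37^32 ≡ 15^2 = 225 ≡ 13
46 = 32 + 8 + 4 + 2, so 37^46 ≡ 13·42·28·44 ≡ 49 (mod 53)
R · y^e mod p:
11^2 = 121 ≡ 15
11^4 ≡ 15^2 = 225 ≡ 13
11^8 ≡ 13^2 = 169 ≡ 10
11 = 8 + 2 + 1, so 11^11 ≡ 10·15·11 ≡ 7 (mod 53)
7·7 = 49 ≡ 49 (mod 53)
49 ≡ 49 (mod 53); signature holds.

verifies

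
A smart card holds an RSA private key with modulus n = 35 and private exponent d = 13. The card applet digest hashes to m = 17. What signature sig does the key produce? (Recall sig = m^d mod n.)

17

m^2 ≡ 17^2 = 289 ≡ 9
m^4 ≡ 9^2 = 81 ≡ 11
m^8 ≡ 11^2 = 121 ≡ 16
13 = 8 + 4 + 1, so m^13 ≡ 16·11·17 ≡ 17 (mod 35)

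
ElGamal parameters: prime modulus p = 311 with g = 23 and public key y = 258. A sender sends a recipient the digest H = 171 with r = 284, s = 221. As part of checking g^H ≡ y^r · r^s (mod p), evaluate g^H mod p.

132

Squares mod 311: 23^1≡23, 23^2≡218, 23^4≡252, 23^8≡60, 23^16≡179, 23^32≡8, 23^64≡64, 23^128≡53
171 = 128 + 32 + 8 + 2 + 1, so 23^171 ≡ 53·8·60·218·23 ≡ 132 (mod 311)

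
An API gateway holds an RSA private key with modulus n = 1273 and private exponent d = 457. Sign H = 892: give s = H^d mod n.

227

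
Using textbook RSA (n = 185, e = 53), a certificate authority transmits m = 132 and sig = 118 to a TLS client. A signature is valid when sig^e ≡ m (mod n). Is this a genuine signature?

forged

sig^2 ≡ 118^2 = 13924 ≡ 49
sig^4 ≡ 49^2 = 2401 ≡ 181
sig^8 ≡ 181^2 = 32761 ≡ 16
sig^16 ≡ 16^2 = 256 ≡ 71
sig^32 ≡ 71^2 = 5041 ≡ 46
53 = 32 + 16 + 4 + 1, so sig^53 ≡ 46·71·181·118 ≡ 53 (mod 185)
53 ≠ 132, so verification fails.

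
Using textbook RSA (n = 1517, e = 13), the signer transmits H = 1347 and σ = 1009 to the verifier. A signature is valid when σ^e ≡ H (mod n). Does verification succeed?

fails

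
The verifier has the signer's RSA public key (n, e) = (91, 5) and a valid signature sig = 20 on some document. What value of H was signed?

sig^5 mod 91 = 76

76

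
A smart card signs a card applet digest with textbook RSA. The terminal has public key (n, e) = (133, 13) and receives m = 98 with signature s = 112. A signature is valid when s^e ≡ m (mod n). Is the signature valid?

invalid

s^13 mod 133 = 35
35 ≠ 98, so verification fails.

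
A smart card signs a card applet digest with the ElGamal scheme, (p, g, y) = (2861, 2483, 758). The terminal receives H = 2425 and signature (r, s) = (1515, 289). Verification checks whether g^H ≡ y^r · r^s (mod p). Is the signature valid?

invalid

Left side g^H mod p:
2483^2 = 6165289 ≡ 2695
2483^4 ≡ 2695^2 = 7263025 ≡ 1807
2483^8 ≡ 1807^2 = 3265249 ≡ 848
2483^16 ≡ 848^2 = 719104 ≡ 993
2483^32 ≡ 993^2 = 986049 ≡ 1865
2483^64 ≡ 1865^2 = 3478225 ≡ 2110
2483^128 ≡ 2110^2 = 4452100 ≡ 384
2483^256 ≡ 384^2 = 147456 ≡ 1545
2483^512 ≡ 1545^2 = 2387025 ≡ 951
2483^1024 ≡ 951^2 = 904401 ≡ 325
2483^2048 ≡ 325^2 = 105625 ≡ 2629
2425 = 2048 + 256 + 64 + 32 + 16 + 8 + 1, so 2483^2425 ≡ 2629·1545·2110·1865·993·848·2483 ≡ 448 (mod 2861)
Right side y^r · r^s mod p:
758^2 = 574564 ≡ 2364
758^4 ≡ 2364^2 = 5588496 ≡ 963
758^8 ≡ 963^2 = 927369 ≡ 405
758^16 ≡ 405^2 = 164025 ≡ 948
758^32 ≡ 948^2 = 898704 ≡ 350
758^64 ≡ 350^2 = 122500 ≡ 2338
758^128 ≡ 2338^2 = 5466244 ≡ 1734
758^256 ≡ 1734^2 = 3006756 ≡ 2706
758^512 ≡ 2706^2 = 7322436 ≡ 1137
758^1024 ≡ 1137^2 = 1292769 ≡ 2458
1515 = 1024 + 256 + 128 + 64 + 32 + 8 + 2 + 1, so 758^1515 ≡ 2458·2706·1734·2338·350·405·2364·758 ≡ 910 (mod 2861)
1515^2 = 2295225 ≡ 703
1515^4 ≡ 703^2 = 494209 ≡ 2117
1515^8 ≡ 2117^2 = 4481689 ≡ 1363
1515^16 ≡ 1363^2 = 1857769 ≡ 980
1515^32 ≡ 980^2 = 960400 ≡ 1965
1515^64 ≡ 1965^2 = 3861225 ≡ 1736
1515^128 ≡ 1736^2 = 3013696 ≡ 1063
1515^256 ≡ 1063^2 = 1129969 ≡ 2735
289 = 256 + 32 + 1, so 1515^289 ≡ 2735·1965·1515 ≡ 1138 (mod 2861)
910·1138 = 1035580 ≡ 2759 (mod 2861)
448 ≠ 2759, so verification fails.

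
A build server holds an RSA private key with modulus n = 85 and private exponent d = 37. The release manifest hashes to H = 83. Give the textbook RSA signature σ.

H^2 ≡ 83^2 = 6889 ≡ 4
H^4 ≡ 4^2 = 16
H^8 ≡ 16^2 = 256 ≡ 1
H^16 ≡ 1^2 = 1
H^32 ≡ 1^2 = 1
37 = 32 + 4 + 1, so H^37 ≡ 1·16·83 ≡ 53 (mod 85)

53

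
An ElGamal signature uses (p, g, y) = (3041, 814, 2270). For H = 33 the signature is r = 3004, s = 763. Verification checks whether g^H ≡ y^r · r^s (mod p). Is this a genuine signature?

Left side g^H mod p:
814^33 mod 3041 = 2302
Right side y^r · r^s mod p:
2270^3004 mod 3041 = 1595
3004^763 mod 3041 = 1997
1595·1997 = 3185215 ≡ 1288 (mod 3041)
2302 ≠ 1288, so verification fails.

forged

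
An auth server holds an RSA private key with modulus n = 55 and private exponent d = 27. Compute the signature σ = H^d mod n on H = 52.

H^2 ≡ 52^2 = 2704 ≡ 9
H^4 ≡ 9^2 = 81 ≡ 26
H^8 ≡ 26^2 = 676 ≡ 16
H^16 ≡ 16^2 = 256 ≡ 36
27 = 16 + 8 + 2 + 1, so H^27 ≡ 36·16·9·52 ≡ 13 (mod 55)

13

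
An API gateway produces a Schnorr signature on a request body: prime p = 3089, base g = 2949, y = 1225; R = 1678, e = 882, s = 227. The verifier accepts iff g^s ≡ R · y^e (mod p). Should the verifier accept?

accept

g^s mod p:
2949^2 = 8696601 ≡ 1066
2949^4 ≡ 1066^2 = 1136356 ≡ 2693
2949^8 ≡ 2693^2 = 7252249 ≡ 2366
2949^16 ≡ 2366^2 = 5597956 ≡ 688
2949^32 ≡ 688^2 = 473344 ≡ 727
2949^64 ≡ 727^2 = 528529 ≡ 310
2949^128 ≡ 310^2 = 96100 ≡ 341
227 = 128 + 64 + 32 + 2 + 1, so 2949^227 ≡ 341·310·727·1066·2949 ≡ 357 (mod 3089)
R · y^e mod p:
1225^2 = 1500625 ≡ 2460
1225^4 ≡ 2460^2 = 6051600 ≡ 249
1225^8 ≡ 249^2 = 62001 ≡ 221
1225^16 ≡ 221^2 = 48841 ≡ 2506
1225^32 ≡ 2506^2 = 6280036 ≡ 99
1225^64 ≡ 99^2 = 9801 ≡ 534
1225^128 ≡ 534^2 = 285156 ≡ 968
1225^256 ≡ 968^2 = 937024 ≡ 1057
1225^512 ≡ 1057^2 = 1117249 ≡ 2120
882 = 512 + 256 + 64 + 32 + 16 + 2, so 1225^882 ≡ 2120·1057·534·99·2506·2460 ≡ 558 (mod 3089)
1678·558 = 936324 ≡ 357 (mod 3089)
357 ≡ 357 (mod 3089); signature holds.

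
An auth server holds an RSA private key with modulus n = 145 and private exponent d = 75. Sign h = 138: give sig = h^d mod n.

42

Squares mod 145: h^1≡138, h^2≡49, h^4≡81, h^8≡36, h^16≡136, h^32≡81, h^64≡36
75 = 64 + 8 + 2 + 1, so h^75 ≡ 36·36·49·138 ≡ 42 (mod 145)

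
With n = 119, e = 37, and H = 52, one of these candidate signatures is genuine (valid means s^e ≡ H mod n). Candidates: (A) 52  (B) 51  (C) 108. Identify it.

Candidate A: Squares mod 119: 52^1≡52, 52^2≡86, 52^4≡18, 52^8≡86, 52^16≡18, 52^32≡86; 37 = 32 + 4 + 1, so 52^37 ≡ 86·18·52 ≡ 52 (mod 119)
  → matches H = 52
Candidate B: Squares mod 119: 51^1≡51, 51^2≡102, 51^4≡51, 51^8≡102, 51^16≡51, 51^32≡102; 37 = 32 + 4 + 1, so 51^37 ≡ 102·51·51 ≡ 51 (mod 119)
Candidate C: Squares mod 119: 108^1≡108, 108^2≡2, 108^4≡4, 108^8≡16, 108^16≡18, 108^32≡86; 37 = 32 + 4 + 1, so 108^37 ≡ 86·4·108 ≡ 24 (mod 119)

A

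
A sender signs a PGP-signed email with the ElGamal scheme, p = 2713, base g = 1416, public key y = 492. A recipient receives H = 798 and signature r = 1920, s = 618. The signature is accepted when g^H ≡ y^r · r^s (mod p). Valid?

Left side g^H mod p:
Squares mod 2713: 1416^1≡1416, 1416^2≡149, 1416^4≡497, 1416^8≡126, 1416^16≡2311, 1416^32≡1537, 1416^64≡2059, 1416^128≡1775, 1416^256≡832, 1416^512≡409
798 = 512 + 256 + 16 + 8 + 4 + 2, so 1416^798 ≡ 409·832·2311·126·497·149 ≡ 2383 (mod 2713)
Right side y^r · r^s mod p:
Squares mod 2713: 492^1≡492, 492^2≡607, 492^4≡2194, 492^8≡774, 492^16≡2216, 492^32≡126, 492^64≡2311, 492^128≡1537, 492^256≡2059, 492^512≡1775, 492^1024≡832
1920 = 1024 + 512 + 256 + 128, so 492^1920 ≡ 832·1775·2059·1537 ≡ 611 (mod 2713)
Squares mod 2713: 1920^1≡1920, 1920^2≡2146, 1920^4≡1355, 1920^8≡2037, 1920^16≡1192, 1920^32≡1965, 1920^64≡626, 1920^128≡1204, 1920^256≡874, 1920^512≡1523
618 = 512 + 64 + 32 + 8 + 2, so 1920^618 ≡ 1523·626·1965·2037·2146 ≡ 2375 (mod 2713)
611·2375 = 1451125 ≡ 2383 (mod 2713)
2383 ≡ 2383 (mod 2713), so the signature is genuine.

yes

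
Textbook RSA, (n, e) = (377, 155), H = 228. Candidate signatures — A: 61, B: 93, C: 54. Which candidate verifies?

Candidate A: Squares mod 377: 61^1≡61, 61^2≡328, 61^4≡139, 61^8≡94, 61^16≡165, 61^32≡81, 61^64≡152, 61^128≡107; 155 = 128 + 16 + 8 + 2 + 1, so 61^155 ≡ 107·165·94·328·61 ≡ 55 (mod 377)
Candidate B: Squares mod 377: 93^1≡93, 93^2≡355, 93^4≡107, 93^8≡139, 93^16≡94, 93^32≡165, 93^64≡81, 93^128≡152; 155 = 128 + 16 + 8 + 2 + 1, so 93^155 ≡ 152·94·139·355·93 ≡ 267 (mod 377)
Candidate C: Squares mod 377: 54^1≡54, 54^2≡277, 54^4≡198, 54^8≡373, 54^16≡16, 54^32≡256, 54^64≡315, 54^128≡74; 155 = 128 + 16 + 8 + 2 + 1, so 54^155 ≡ 74·16·373·277·54 ≡ 228 (mod 377)
  → matches H = 228

C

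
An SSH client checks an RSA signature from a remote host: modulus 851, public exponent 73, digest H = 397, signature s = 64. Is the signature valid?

valid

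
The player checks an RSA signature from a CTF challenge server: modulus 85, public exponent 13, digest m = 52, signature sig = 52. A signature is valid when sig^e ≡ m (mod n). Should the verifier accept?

sig^2 ≡ 52^2 = 2704 ≡ 69
sig^4 ≡ 69^2 = 4761 ≡ 1
sig^8 ≡ 1^2 = 1
13 = 8 + 4 + 1, so sig^13 ≡ 1·1·52 ≡ 52 (mod 85)
sig^13 mod 85 = 52 matches m.

accept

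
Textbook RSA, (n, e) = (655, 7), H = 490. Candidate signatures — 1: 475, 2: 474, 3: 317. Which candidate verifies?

Candidate 1: Squares mod 655: 475^1≡475, 475^2≡305, 475^4≡15; 7 = 4 + 2 + 1, so 475^7 ≡ 15·305·475 ≡ 490 (mod 655)
  → matches H = 490
Candidate 2: Squares mod 655: 474^1≡474, 474^2≡11, 474^4≡121; 7 = 4 + 2 + 1, so 474^7 ≡ 121·11·474 ≡ 129 (mod 655)
Candidate 3: Squares mod 655: 317^1≡317, 317^2≡274, 317^4≡406; 7 = 4 + 2 + 1, so 317^7 ≡ 406·274·317 ≡ 458 (mod 655)

1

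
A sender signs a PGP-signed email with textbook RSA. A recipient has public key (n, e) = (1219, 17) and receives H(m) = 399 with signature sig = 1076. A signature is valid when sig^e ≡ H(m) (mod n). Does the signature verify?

Squares mod 1219: sig^1≡1076, sig^2≡945, sig^4≡717, sig^8≡890, sig^16≡969
17 = 16 + 1, so sig^17 ≡ 969·1076 ≡ 399 (mod 1219)
Since 399 equals the digest 399, verification succeeds.

verifies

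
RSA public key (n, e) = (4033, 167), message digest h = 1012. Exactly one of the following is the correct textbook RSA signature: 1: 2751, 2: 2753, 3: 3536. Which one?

2

Candidate 1: Squares mod 4033: 2751^1≡2751, 2751^2≡2093, 2751^4≡811, 2751^8≡342, 2751^16≡7, 2751^32≡49, 2751^64≡2401, 2751^128≡1644; 167 = 128 + 32 + 4 + 2 + 1, so 2751^167 ≡ 1644·49·811·2093·2751 ≡ 594 (mod 4033)
Candidate 2: Squares mod 4033: 2753^1≡2753, 2753^2≡1002, 2753^4≡3820, 2753^8≡1006, 2753^16≡3786, 2753^32≡514, 2753^64≡2051, 2753^128≡182; 167 = 128 + 32 + 4 + 2 + 1, so 2753^167 ≡ 182·514·3820·1002·2753 ≡ 1012 (mod 4033)
  → matches h = 1012
Candidate 3: Squares mod 4033: 3536^1≡3536, 3536^2≡996, 3536^4≡3931, 3536^8≡2338, 3536^16≡1529, 3536^32≡2734, 3536^64≡1607, 3536^128≡1329; 167 = 128 + 32 + 4 + 2 + 1, so 3536^167 ≡ 1329·2734·3931·996·3536 ≡ 2298 (mod 4033)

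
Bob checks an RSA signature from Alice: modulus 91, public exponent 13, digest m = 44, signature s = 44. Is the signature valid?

s^2 ≡ 44^2 = 1936 ≡ 25
s^4 ≡ 25^2 = 625 ≡ 79
s^8 ≡ 79^2 = 6241 ≡ 53
13 = 8 + 4 + 1, so s^13 ≡ 53·79·44 ≡ 44 (mod 91)
s^13 mod 91 = 44 matches m.

valid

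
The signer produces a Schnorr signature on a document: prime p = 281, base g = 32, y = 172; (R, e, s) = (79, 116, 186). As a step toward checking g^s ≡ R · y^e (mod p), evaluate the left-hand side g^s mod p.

Squares mod 281: 32^1≡32, 32^2≡181, 32^4≡165, 32^8≡249, 32^16≡181, 32^32≡165, 32^64≡249, 32^128≡181
186 = 128 + 32 + 16 + 8 + 2, so 32^186 ≡ 181·165·181·249·181 ≡ 165 (mod 281)

165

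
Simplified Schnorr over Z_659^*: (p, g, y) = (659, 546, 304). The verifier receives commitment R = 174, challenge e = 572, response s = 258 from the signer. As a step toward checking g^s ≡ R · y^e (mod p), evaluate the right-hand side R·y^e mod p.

Squares mod 659: 304^1≡304, 304^2≡156, 304^4≡612, 304^8≡232, 304^16≡445, 304^32≡325, 304^64≡185, 304^128≡616, 304^256≡531, 304^512≡568
572 = 512 + 32 + 16 + 8 + 4, so 304^572 ≡ 568·325·445·232·612 ≡ 232 (mod 659)
R · y^e ≡ 174·232 = 40368 ≡ 169 (mod 659)

169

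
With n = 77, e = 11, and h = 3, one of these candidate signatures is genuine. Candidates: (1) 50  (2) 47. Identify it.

Candidate 1: Squares mod 77: 50^1≡50, 50^2≡36, 50^4≡64, 50^8≡15; 11 = 8 + 2 + 1, so 50^11 ≡ 15·36·50 ≡ 50 (mod 77)
Candidate 2: Squares mod 77: 47^1≡47, 47^2≡53, 47^4≡37, 47^8≡60; 11 = 8 + 2 + 1, so 47^11 ≡ 60·53·47 ≡ 3 (mod 77)
  → matches h = 3

2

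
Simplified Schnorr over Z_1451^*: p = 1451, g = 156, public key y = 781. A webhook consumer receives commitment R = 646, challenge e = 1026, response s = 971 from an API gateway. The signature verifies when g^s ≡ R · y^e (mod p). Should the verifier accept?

g^s mod p:
Squares mod 1451: 156^1≡156, 156^2≡1120, 156^4≡736, 156^8≡473, 156^16≡275, 156^32≡173, 156^64≡909, 156^128≡662, 156^256≡42, 156^512≡313
971 = 512 + 256 + 128 + 64 + 8 + 2 + 1, so 156^971 ≡ 313·42·662·909·473·1120·156 ≡ 420 (mod 1451)
R · y^e mod p:
Squares mod 1451: 781^1≡781, 781^2≡541, 781^4≡1030, 781^8≡219, 781^16≡78, 781^32≡280, 781^64≡46, 781^128≡665, 781^256≡1121, 781^512≡75, 781^1024≡1272
1026 = 1024 + 2, so 781^1026 ≡ 1272·541 ≡ 378 (mod 1451)
646·378 = 244188 ≡ 420 (mod 1451)
420 ≡ 420 (mod 1451); signature holds.

accept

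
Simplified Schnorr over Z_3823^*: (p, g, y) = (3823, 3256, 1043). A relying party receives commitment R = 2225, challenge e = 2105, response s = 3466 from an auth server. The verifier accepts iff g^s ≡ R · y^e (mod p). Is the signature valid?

invalid

g^s mod p:
3256^2 = 10601536 ≡ 357
3256^4 ≡ 357^2 = 127449 ≡ 1290
3256^8 ≡ 1290^2 = 1664100 ≡ 1095
3256^16 ≡ 1095^2 = 1199025 ≡ 2426
3256^32 ≡ 2426^2 = 5885476 ≡ 1879
3256^64 ≡ 1879^2 = 3530641 ≡ 2012
3256^128 ≡ 2012^2 = 4048144 ≡ 3410
3256^256 ≡ 3410^2 = 11628100 ≡ 2357
3256^512 ≡ 2357^2 = 5555449 ≡ 630
3256^1024 ≡ 630^2 = 396900 ≡ 3131
3256^2048 ≡ 3131^2 = 9803161 ≡ 989
3466 = 2048 + 1024 + 256 + 128 + 8 + 2, so 3256^3466 ≡ 989·3131·2357·3410·1095·357 ≡ 2245 (mod 3823)
R · y^e mod p:
1043^2 = 1087849 ≡ 2117
1043^4 ≡ 2117^2 = 4481689 ≡ 1133
1043^8 ≡ 1133^2 = 1283689 ≡ 2984
1043^16 ≡ 2984^2 = 8904256 ≡ 489
1043^32 ≡ 489^2 = 239121 ≡ 2095
1043^64 ≡ 2095^2 = 4389025 ≡ 221
1043^128 ≡ 221^2 = 48841 ≡ 2965
1043^256 ≡ 2965^2 = 8791225 ≡ 2148
1043^512 ≡ 2148^2 = 4613904 ≡ 3366
1043^1024 ≡ 3366^2 = 11329956 ≡ 2407
1043^2048 ≡ 2407^2 = 5793649 ≡ 1804
2105 = 2048 + 32 + 16 + 8 + 1, so 1043^2105 ≡ 1804·2095·489·2984·1043 ≡ 1340 (mod 3823)
2225·1340 = 2981500 ≡ 3383 (mod 3823)
2245 ≠ 3383; the check fails.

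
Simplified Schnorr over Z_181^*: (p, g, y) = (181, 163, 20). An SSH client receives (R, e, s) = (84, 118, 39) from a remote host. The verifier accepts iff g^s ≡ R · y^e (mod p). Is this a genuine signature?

genuine

g^s mod p:
163^2 = 26569 ≡ 143
163^4 ≡ 143^2 = 20449 ≡ 177
163^8 ≡ 177^2 = 31329 ≡ 16
163^16 ≡ 16^2 = 256 ≡ 75
163^32 ≡ 75^2 = 5625 ≡ 14
39 = 32 + 4 + 2 + 1, so 163^39 ≡ 14·177·143·163 ≡ 68 (mod 181)
R · y^e mod p:
20^2 = 400 ≡ 38
20^4 ≡ 38^2 = 1444 ≡ 177
20^8 ≡ 177^2 = 31329 ≡ 16
20^16 ≡ 16^2 = 256 ≡ 75
20^32 ≡ 75^2 = 5625 ≡ 14
20^64 ≡ 14^2 = 196 ≡ 15
118 = 64 + 32 + 16 + 4 + 2, so 20^118 ≡ 15·14·75·177·38 ≡ 87 (mod 181)
84·87 = 7308 ≡ 68 (mod 181)
68 ≡ 68 (mod 181); signature holds.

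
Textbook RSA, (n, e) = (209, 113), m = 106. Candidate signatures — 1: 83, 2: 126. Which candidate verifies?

Candidate 1: 83^2 = 6889 ≡ 201; 83^4 ≡ 201^2 = 40401 ≡ 64; 83^8 ≡ 64^2 = 4096 ≡ 125; 83^16 ≡ 125^2 = 15625 ≡ 159; 83^32 ≡ 159^2 = 25281 ≡ 201; 83^64 ≡ 201^2 = 40401 ≡ 64; 113 = 64 + 32 + 16 + 1, so 83^113 ≡ 64·201·159·83 ≡ 106 (mod 209)
  → matches m = 106
Candidate 2: 126^2 = 15876 ≡ 201; 126^4 ≡ 201^2 = 40401 ≡ 64; 126^8 ≡ 64^2 = 4096 ≡ 125; 126^16 ≡ 125^2 = 15625 ≡ 159; 126^32 ≡ 159^2 = 25281 ≡ 201; 126^64 ≡ 201^2 = 40401 ≡ 64; 113 = 64 + 32 + 16 + 1, so 126^113 ≡ 64·201·159·126 ≡ 103 (mod 209)

1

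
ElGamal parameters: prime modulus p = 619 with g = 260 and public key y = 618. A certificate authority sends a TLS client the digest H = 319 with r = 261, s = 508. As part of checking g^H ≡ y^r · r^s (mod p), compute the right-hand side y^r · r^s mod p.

403

618^2 = 381924 ≡ 1
618^4 ≡ 1^2 = 1
618^8 ≡ 1^2 = 1
618^16 ≡ 1^2 = 1
618^32 ≡ 1^2 = 1
618^64 ≡ 1^2 = 1
618^128 ≡ 1^2 = 1
618^256 ≡ 1^2 = 1
261 = 256 + 4 + 1, so 618^261 ≡ 1·1·618 ≡ 618 (mod 619)
261^2 = 68121 ≡ 31
261^4 ≡ 31^2 = 961 ≡ 342
261^8 ≡ 342^2 = 116964 ≡ 592
261^16 ≡ 592^2 = 350464 ≡ 110
261^32 ≡ 110^2 = 12100 ≡ 339
261^64 ≡ 339^2 = 114921 ≡ 406
261^128 ≡ 406^2 = 164836 ≡ 182
261^256 ≡ 182^2 = 33124 ≡ 317
508 = 256 + 128 + 64 + 32 + 16 + 8 + 4, so 261^508 ≡ 317·182·406·339·110·592·342 ≡ 216 (mod 619)
y^r · r^s ≡ 618·216 = 133488 ≡ 403 (mod 619)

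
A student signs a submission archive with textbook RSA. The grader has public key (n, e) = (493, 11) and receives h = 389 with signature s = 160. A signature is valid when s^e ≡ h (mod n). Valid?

no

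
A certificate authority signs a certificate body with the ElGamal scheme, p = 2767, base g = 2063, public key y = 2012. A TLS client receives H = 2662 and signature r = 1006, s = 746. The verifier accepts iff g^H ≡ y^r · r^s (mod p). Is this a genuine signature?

Left side g^H mod p:
Squares mod 2767: 2063^1≡2063, 2063^2≡323, 2063^4≡1950, 2063^8≡642, 2063^16≡2648, 2063^32≡326, 2063^64≡1130, 2063^128≡1313, 2063^256≡128, 2063^512≡2549, 2063^1024≡485, 2063^2048≡30
2662 = 2048 + 512 + 64 + 32 + 4 + 2, so 2063^2662 ≡ 30·2549·1130·326·1950·323 ≡ 1849 (mod 2767)
Right side y^r · r^s mod p:
Squares mod 2767: 2012^1≡2012, 2012^2≡23, 2012^4≡529, 2012^8≡374, 2012^16≡1526, 2012^32≡1629, 2012^64≡88, 2012^128≡2210, 2012^256≡345, 2012^512≡44
1006 = 512 + 256 + 128 + 64 + 32 + 8 + 4 + 2, so 2012^1006 ≡ 44·345·2210·88·1629·374·529·23 ≡ 1161 (mod 2767)
Squares mod 2767: 1006^1≡1006, 1006^2≡2081, 1006^4≡206, 1006^8≡931, 1006^16≡690, 1006^32≡176, 1006^64≡539, 1006^128≡2753, 1006^256≡196, 1006^512≡2445
746 = 512 + 128 + 64 + 32 + 8 + 2, so 1006^746 ≡ 2445·2753·539·176·931·2081 ≡ 514 (mod 2767)
1161·514 = 596754 ≡ 1849 (mod 2767)
1849 ≡ 1849 (mod 2767), so the signature is genuine.

genuine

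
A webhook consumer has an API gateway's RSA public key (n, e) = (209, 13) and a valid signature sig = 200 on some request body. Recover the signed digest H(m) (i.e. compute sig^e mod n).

184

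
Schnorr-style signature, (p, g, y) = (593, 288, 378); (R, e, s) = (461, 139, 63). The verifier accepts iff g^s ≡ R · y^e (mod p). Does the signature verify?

g^s mod p:
Squares mod 593: 288^1≡288, 288^2≡517, 288^4≡439, 288^8≡589, 288^16≡16, 288^32≡256
63 = 32 + 16 + 8 + 4 + 2 + 1, so 288^63 ≡ 256·16·589·439·517·288 ≡ 557 (mod 593)
R · y^e mod p:
Squares mod 593: 378^1≡378, 378^2≡564, 378^4≡248, 378^8≡425, 378^16≡353, 378^32≡79, 378^64≡311, 378^128≡62
139 = 128 + 8 + 2 + 1, so 378^139 ≡ 62·425·564·378 ≡ 414 (mod 593)
461·414 = 190854 ≡ 501 (mod 593)
557 ≠ 501; the check fails.

does not verify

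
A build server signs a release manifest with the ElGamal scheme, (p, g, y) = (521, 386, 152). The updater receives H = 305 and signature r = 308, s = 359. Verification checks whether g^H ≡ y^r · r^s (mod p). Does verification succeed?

Left side g^H mod p:
386^2 = 148996 ≡ 511
386^4 ≡ 511^2 = 261121 ≡ 100
386^8 ≡ 100^2 = 10000 ≡ 101
386^16 ≡ 101^2 = 10201 ≡ 302
386^32 ≡ 302^2 = 91204 ≡ 29
386^64 ≡ 29^2 = 841 ≡ 320
386^128 ≡ 320^2 = 102400 ≡ 284
386^256 ≡ 284^2 = 80656 ≡ 422
305 = 256 + 32 + 16 + 1, so 386^305 ≡ 422·29·302·386 ≡ 205 (mod 521)
Right side y^r · r^s mod p:
152^2 = 23104 ≡ 180
152^4 ≡ 180^2 = 32400 ≡ 98
152^8 ≡ 98^2 = 9604 ≡ 226
152^16 ≡ 226^2 = 51076 ≡ 18
152^32 ≡ 18^2 = 324
152^64 ≡ 324^2 = 104976 ≡ 255
152^128 ≡ 255^2 = 65025 ≡ 421
152^256 ≡ 421^2 = 177241 ≡ 101
308 = 256 + 32 + 16 + 4, so 152^308 ≡ 101·324·18·98 ≡ 420 (mod 521)
308^2 = 94864 ≡ 42
308^4 ≡ 42^2 = 1764 ≡ 201
308^8 ≡ 201^2 = 40401 ≡ 284
308^16 ≡ 284^2 = 80656 ≡ 422
308^32 ≡ 422^2 = 178084 ≡ 423
308^64 ≡ 423^2 = 178929 ≡ 226
308^128 ≡ 226^2 = 51076 ≡ 18
308^256 ≡ 18^2 = 324
359 = 256 + 64 + 32 + 4 + 2 + 1, so 308^359 ≡ 324·226·423·201·42·308 ≡ 292 (mod 521)
420·292 = 122640 ≡ 205 (mod 521)
205 ≡ 205 (mod 521), so the signature is genuine.

passes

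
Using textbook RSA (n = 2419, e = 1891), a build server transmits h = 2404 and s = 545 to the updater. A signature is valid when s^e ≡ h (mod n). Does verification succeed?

passes

s^1891 mod 2419 = 2404
Since 2404 equals the digest 2404, verification succeeds.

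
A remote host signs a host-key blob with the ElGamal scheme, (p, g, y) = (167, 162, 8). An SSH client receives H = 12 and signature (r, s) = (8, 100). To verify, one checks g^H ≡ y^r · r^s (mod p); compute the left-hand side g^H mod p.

162^2 = 26244 ≡ 25
162^4 ≡ 25^2 = 625 ≡ 124
162^8 ≡ 124^2 = 15376 ≡ 12
12 = 8 + 4, so 162^12 ≡ 12·124 ≡ 152 (mod 167)

152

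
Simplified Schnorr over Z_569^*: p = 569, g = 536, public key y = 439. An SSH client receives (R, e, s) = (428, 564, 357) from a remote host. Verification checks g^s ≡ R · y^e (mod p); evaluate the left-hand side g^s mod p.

49

Squares mod 569: 536^1≡536, 536^2≡520, 536^4≡125, 536^8≡262, 536^16≡364, 536^32≡488, 536^64≡302, 536^128≡164, 536^256≡153
357 = 256 + 64 + 32 + 4 + 1, so 536^357 ≡ 153·302·488·125·536 ≡ 49 (mod 569)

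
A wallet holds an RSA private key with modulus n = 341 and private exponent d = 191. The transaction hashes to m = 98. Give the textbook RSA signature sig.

m^2 ≡ 98^2 = 9604 ≡ 56
m^4 ≡ 56^2 = 3136 ≡ 67
m^8 ≡ 67^2 = 4489 ≡ 56
m^16 ≡ 56^2 = 3136 ≡ 67
m^32 ≡ 67^2 = 4489 ≡ 56
m^64 ≡ 56^2 = 3136 ≡ 67
m^128 ≡ 67^2 = 4489 ≡ 56
191 = 128 + 32 + 16 + 8 + 4 + 2 + 1, so m^191 ≡ 56·56·67·56·67·56·98 ≡ 87 (mod 341)

87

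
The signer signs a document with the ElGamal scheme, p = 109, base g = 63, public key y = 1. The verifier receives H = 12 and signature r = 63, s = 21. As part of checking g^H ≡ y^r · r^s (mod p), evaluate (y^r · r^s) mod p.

Squares mod 109: 1^1≡1, 1^2≡1, 1^4≡1, 1^8≡1, 1^16≡1, 1^32≡1
63 = 32 + 16 + 8 + 4 + 2 + 1, so 1^63 ≡ 1·1·1·1·1·1 ≡ 1 (mod 109)
Squares mod 109: 63^1≡63, 63^2≡45, 63^4≡63, 63^8≡45, 63^16≡63
21 = 16 + 4 + 1, so 63^21 ≡ 63·63·63 ≡ 1 (mod 109)
y^r · r^s ≡ 1·1 = 1 ≡ 1 (mod 109)

1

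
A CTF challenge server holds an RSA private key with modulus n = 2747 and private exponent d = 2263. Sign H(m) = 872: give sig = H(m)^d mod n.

1006

Squares mod 2747: (H(m))^1≡872, (H(m))^2≡2212, (H(m))^4≡537, (H(m))^8≡2681, (H(m))^16≡1609, (H(m))^32≡1207, (H(m))^64≡939, (H(m))^128≡2681, (H(m))^256≡1609, (H(m))^512≡1207, (H(m))^1024≡939, (H(m))^2048≡2681
2263 = 2048 + 128 + 64 + 16 + 4 + 2 + 1, so (H(m))^2263 ≡ 2681·2681·939·1609·537·2212·872 ≡ 1006 (mod 2747)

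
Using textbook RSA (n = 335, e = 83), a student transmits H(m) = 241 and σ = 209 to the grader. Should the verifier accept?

reject

σ^83 mod 335 = 94
σ^83 mod 335 = 94, but H(m) = 241.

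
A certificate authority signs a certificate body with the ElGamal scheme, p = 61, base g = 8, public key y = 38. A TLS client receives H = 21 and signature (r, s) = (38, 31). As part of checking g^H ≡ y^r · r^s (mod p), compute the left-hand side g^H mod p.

Squares mod 61: 8^1≡8, 8^2≡3, 8^4≡9, 8^8≡20, 8^16≡34
21 = 16 + 4 + 1, so 8^21 ≡ 34·9·8 ≡ 8 (mod 61)

8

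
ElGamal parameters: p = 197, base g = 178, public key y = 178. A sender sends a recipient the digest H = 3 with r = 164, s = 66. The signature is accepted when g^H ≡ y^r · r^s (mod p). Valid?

Left side g^H mod p:
Squares mod 197: 178^1≡178, 178^2≡164
3 = 2 + 1, so 178^3 ≡ 164·178 ≡ 36 (mod 197)
Right side y^r · r^s mod p:
Squares mod 197: 178^1≡178, 178^2≡164, 178^4≡104, 178^8≡178, 178^16≡164, 178^32≡104, 178^64≡178, 178^128≡164
164 = 128 + 32 + 4, so 178^164 ≡ 164·104·104 ≡ 36 (mod 197)
Squares mod 197: 164^1≡164, 164^2≡104, 164^4≡178, 164^8≡164, 164^16≡104, 164^32≡178, 164^64≡164
66 = 64 + 2, so 164^66 ≡ 164·104 ≡ 114 (mod 197)
36·114 = 4104 ≡ 164 (mod 197)
36 ≠ 164, so verification fails.

no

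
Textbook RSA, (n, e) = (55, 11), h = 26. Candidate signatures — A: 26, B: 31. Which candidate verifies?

Candidate A: Squares mod 55: 26^1≡26, 26^2≡16, 26^4≡36, 26^8≡31; 11 = 8 + 2 + 1, so 26^11 ≡ 31·16·26 ≡ 26 (mod 55)
  → matches h = 26
Candidate B: Squares mod 55: 31^1≡31, 31^2≡26, 31^4≡16, 31^8≡36; 11 = 8 + 2 + 1, so 31^11 ≡ 36·26·31 ≡ 31 (mod 55)

A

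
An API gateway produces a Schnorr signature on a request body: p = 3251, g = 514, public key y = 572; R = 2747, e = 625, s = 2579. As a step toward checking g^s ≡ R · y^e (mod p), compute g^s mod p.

2939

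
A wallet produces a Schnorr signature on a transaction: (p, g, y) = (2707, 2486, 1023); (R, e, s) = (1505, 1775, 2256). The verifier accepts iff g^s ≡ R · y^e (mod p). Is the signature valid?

invalid

g^s mod p:
2486^2 = 6180196 ≡ 115
2486^4 ≡ 115^2 = 13225 ≡ 2397
2486^8 ≡ 2397^2 = 5745609 ≡ 1355
2486^16 ≡ 1355^2 = 1836025 ≡ 679
2486^32 ≡ 679^2 = 461041 ≡ 851
2486^64 ≡ 851^2 = 724201 ≡ 1432
2486^128 ≡ 1432^2 = 2050624 ≡ 1425
2486^256 ≡ 1425^2 = 2030625 ≡ 375
2486^512 ≡ 375^2 = 140625 ≡ 2568
2486^1024 ≡ 2568^2 = 6594624 ≡ 372
2486^2048 ≡ 372^2 = 138384 ≡ 327
2256 = 2048 + 128 + 64 + 16, so 2486^2256 ≡ 327·1425·1432·679 ≡ 1575 (mod 2707)
R · y^e mod p:
1023^2 = 1046529 ≡ 1627
1023^4 ≡ 1627^2 = 2647129 ≡ 2390
1023^8 ≡ 2390^2 = 5712100 ≡ 330
1023^16 ≡ 330^2 = 108900 ≡ 620
1023^32 ≡ 620^2 = 384400 ≡ 6
1023^64 ≡ 6^2 = 36
1023^128 ≡ 36^2 = 1296
1023^256 ≡ 1296^2 = 1679616 ≡ 1276
1023^512 ≡ 1276^2 = 1628176 ≡ 1269
1023^1024 ≡ 1269^2 = 1610361 ≡ 2403
1775 = 1024 + 512 + 128 + 64 + 32 + 8 + 4 + 2 + 1, so 1023^1775 ≡ 2403·1269·1296·36·6·330·2390·1627·1023 ≡ 2643 (mod 2707)
1505·2643 = 3977715 ≡ 1132 (mod 2707)
1575 ≠ 1132; the check fails.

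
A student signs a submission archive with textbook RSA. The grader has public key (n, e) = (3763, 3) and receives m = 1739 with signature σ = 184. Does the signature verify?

σ^2 ≡ 184^2 = 33856 ≡ 3752
3 = 2 + 1, so σ^3 ≡ 3752·184 ≡ 1739 (mod 3763)
1739 = m, so the signature checks out.

verifies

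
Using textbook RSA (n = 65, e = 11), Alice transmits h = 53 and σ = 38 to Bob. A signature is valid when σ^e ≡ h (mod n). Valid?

no

Squares mod 65: σ^1≡38, σ^2≡14, σ^4≡1, σ^8≡1
11 = 8 + 2 + 1, so σ^11 ≡ 1·14·38 ≡ 12 (mod 65)
12 ≠ 53, so verification fails.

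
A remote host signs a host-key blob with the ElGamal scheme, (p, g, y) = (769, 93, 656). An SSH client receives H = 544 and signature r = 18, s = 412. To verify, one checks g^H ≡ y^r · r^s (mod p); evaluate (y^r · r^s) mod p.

656^2 = 430336 ≡ 465
656^4 ≡ 465^2 = 216225 ≡ 136
656^8 ≡ 136^2 = 18496 ≡ 40
656^16 ≡ 40^2 = 1600 ≡ 62
18 = 16 + 2, so 656^18 ≡ 62·465 ≡ 377 (mod 769)
18^2 = 324
18^4 ≡ 324^2 = 104976 ≡ 392
18^8 ≡ 392^2 = 153664 ≡ 633
18^16 ≡ 633^2 = 400689 ≡ 40
18^32 ≡ 40^2 = 1600 ≡ 62
18^64 ≡ 62^2 = 3844 ≡ 768
18^128 ≡ 768^2 = 589824 ≡ 1
18^256 ≡ 1^2 = 1
412 = 256 + 128 + 16 + 8 + 4, so 18^412 ≡ 1·1·40·633·392 ≡ 726 (mod 769)
y^r · r^s ≡ 377·726 = 273702 ≡ 707 (mod 769)

707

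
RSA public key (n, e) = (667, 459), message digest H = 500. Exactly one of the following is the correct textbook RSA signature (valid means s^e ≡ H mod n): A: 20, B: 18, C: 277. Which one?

A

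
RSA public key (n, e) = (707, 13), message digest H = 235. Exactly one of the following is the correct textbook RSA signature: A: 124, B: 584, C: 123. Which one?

C

Candidate A: Squares mod 707: 124^1≡124, 124^2≡529, 124^4≡576, 124^8≡193; 13 = 8 + 4 + 1, so 124^13 ≡ 193·576·124 ≡ 453 (mod 707)
Candidate B: Squares mod 707: 584^1≡584, 584^2≡282, 584^4≡340, 584^8≡359; 13 = 8 + 4 + 1, so 584^13 ≡ 359·340·584 ≡ 472 (mod 707)
Candidate C: Squares mod 707: 123^1≡123, 123^2≡282, 123^4≡340, 123^8≡359; 13 = 8 + 4 + 1, so 123^13 ≡ 359·340·123 ≡ 235 (mod 707)
  → matches H = 235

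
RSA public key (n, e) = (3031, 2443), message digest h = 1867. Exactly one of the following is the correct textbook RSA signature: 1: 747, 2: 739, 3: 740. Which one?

Candidate 1: Squares mod 3031: 747^1≡747, 747^2≡305, 747^4≡2095, 747^8≡137, 747^16≡583, 747^32≡417, 747^64≡1122, 747^128≡1019, 747^256≡1759, 747^512≡2461, 747^1024≡583, 747^2048≡417; 2443 = 2048 + 256 + 128 + 8 + 2 + 1, so 747^2443 ≡ 417·1759·1019·137·305·747 ≡ 2371 (mod 3031)
Candidate 2: Squares mod 3031: 739^1≡739, 739^2≡541, 739^4≡1705, 739^8≡296, 739^16≡2748, 739^32≡1283, 739^64≡256, 739^128≡1885, 739^256≡893, 739^512≡296, 739^1024≡2748, 739^2048≡1283; 2443 = 2048 + 256 + 128 + 8 + 2 + 1, so 739^2443 ≡ 1283·893·1885·296·541·739 ≡ 767 (mod 3031)
Candidate 3: Squares mod 3031: 740^1≡740, 740^2≡2020, 740^4≡674, 740^8≡2657, 740^16≡450, 740^32≡2454, 740^64≡2550, 740^128≡1005, 740^256≡702, 740^512≡1782, 740^1024≡2067, 740^2048≡1810; 2443 = 2048 + 256 + 128 + 8 + 2 + 1, so 740^2443 ≡ 1810·702·1005·2657·2020·740 ≡ 1867 (mod 3031)
  → matches h = 1867

3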